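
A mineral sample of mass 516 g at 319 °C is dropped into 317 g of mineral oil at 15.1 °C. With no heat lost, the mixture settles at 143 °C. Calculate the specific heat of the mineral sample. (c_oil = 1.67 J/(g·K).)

Energy conservation, ΣQ = 0:
516×c×(143 − 319) + 317×1.67×(143 − 15.1) = 0
-90816 c = -67709
c = -67709/-90816 ≈ 0.7456 J/(g·K)

c ≈ 0.746 J/(g·K)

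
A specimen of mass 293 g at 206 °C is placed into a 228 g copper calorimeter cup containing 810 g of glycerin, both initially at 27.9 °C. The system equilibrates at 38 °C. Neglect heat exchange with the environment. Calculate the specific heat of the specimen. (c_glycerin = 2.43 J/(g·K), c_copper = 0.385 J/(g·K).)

c ≈ 0.422 J/(g·K)

Heat gained plus heat lost sum to zero:
293×c×(38 − 206) + 810×2.43×(38 − 27.9) + 228×0.385×(38 − 27.9) = 0
-49224 c = -20766
c = -20766/-49224 ≈ 0.4219 J/(g·K)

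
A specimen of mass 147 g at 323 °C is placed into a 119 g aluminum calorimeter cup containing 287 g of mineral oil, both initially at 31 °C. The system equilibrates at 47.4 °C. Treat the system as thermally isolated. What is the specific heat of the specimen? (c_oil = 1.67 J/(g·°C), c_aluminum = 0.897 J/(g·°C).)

c ≈ 0.237 J/(g·°C)

Net heat exchanged in the isolated system is zero:
147×c×(47.4 − 323) + 287×1.67×(47.4 − 31) + 119×0.897×(47.4 − 31) = 0
-40513 c = -9610.9
c = -9610.9/-40513 ≈ 0.2372 J/(g·°C)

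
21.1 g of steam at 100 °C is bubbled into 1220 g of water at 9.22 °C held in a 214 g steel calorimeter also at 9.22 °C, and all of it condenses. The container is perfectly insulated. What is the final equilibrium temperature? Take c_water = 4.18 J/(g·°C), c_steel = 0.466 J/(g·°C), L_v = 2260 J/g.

T_f ≈ 19.8 °C

Conservation of energy gives ΣQ = 0:
latent heat released on condensation: 21.1·2260 = 47686
  condensed water 100 °C→T: 88.2(T − 100)
  water warms: 1220·4.18·(T − 9.22) = 5099.6(T − 9.22)
  steel cup: 214·0.466·(T − 9.22) = 99.72(T − 9.22)
5287.5 T = 47686 + 8819.8 + 47938 = 104444
T ≈ 19.75 °C, under the boiling point, so the assumption holds.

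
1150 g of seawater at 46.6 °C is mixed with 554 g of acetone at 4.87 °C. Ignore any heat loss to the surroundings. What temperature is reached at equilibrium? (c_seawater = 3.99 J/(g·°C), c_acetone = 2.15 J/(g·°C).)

T_f ≈ 38.0 °C

Setting the total heat transfer to zero:
1150·3.99·(T − 46.6) + 554·2.15·(T − 4.87) = 0
4588.5(T − 46.6) + 1191.1(T − 4.87) = 0
(4588.5 + 1191.1) T = 4588.5·46.6 + 1191.1·4.87
T ≈ 38.00 °C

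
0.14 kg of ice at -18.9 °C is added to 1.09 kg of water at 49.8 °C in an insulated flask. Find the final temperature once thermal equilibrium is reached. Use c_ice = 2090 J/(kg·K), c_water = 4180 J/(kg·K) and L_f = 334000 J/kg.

Setting the total heat transfer to zero:
ice -18.9→0 °C: 0.14·2090·18.9 = 5530.1
  latent heat to melt: 0.14·334000 = 46760
  meltwater 0→T: 0.14·4180·T = 585.2 T
  water: 4556.2(T − 49.8)
5141.4 T = 226899 − 52290 = 174609
T ≈ 33.96 °C. Since T > 0 °C, the all-ice-melts assumption holds.

T_f ≈ 34.0 °C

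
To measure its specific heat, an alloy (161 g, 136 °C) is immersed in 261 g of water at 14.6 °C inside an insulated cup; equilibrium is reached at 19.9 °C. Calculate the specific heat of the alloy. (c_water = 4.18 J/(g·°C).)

c ≈ 0.309 J/(g·°C)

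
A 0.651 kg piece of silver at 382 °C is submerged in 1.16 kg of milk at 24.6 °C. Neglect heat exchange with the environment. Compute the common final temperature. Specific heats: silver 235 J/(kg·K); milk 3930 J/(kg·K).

T_f ≈ 36.2 °C

Heat lost by the silver equals heat gained by the milk:
0.651*235*(382 − T) = 1.16*3930*(T − 24.6)
152.99(382 − T) = 4558.8(T − 24.6)
4711.8 T = 170587  ⇒  T ≈ 36.20 °C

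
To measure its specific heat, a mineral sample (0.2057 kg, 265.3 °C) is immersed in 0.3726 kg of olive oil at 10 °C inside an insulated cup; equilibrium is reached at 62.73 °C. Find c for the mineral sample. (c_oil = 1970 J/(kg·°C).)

Heat lost by the mineral sample = heat gained by the oil:
0.2057×c×(265.3 − 62.73) = 0.3726×1970×(62.73 − 10)
41.67 c = 38705  ⇒  c ≈ 928.9 J/(kg·°C)

c ≈ 929 J/(kg·°C)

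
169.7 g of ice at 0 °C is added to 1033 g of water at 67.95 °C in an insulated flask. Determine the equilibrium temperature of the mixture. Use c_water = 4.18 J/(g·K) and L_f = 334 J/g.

Conservation of energy gives ΣQ = 0:
fusion: m_ice L_f = 169.7·334 = 56680; warm the meltwater: 709.35 T; water: 4317.9(T − 67.95)
5027.3 T = 293404 − 56680 = 236724
T ≈ 47.09 °C (positive, so assuming full melt was valid).

T_f ≈ 47.1 °C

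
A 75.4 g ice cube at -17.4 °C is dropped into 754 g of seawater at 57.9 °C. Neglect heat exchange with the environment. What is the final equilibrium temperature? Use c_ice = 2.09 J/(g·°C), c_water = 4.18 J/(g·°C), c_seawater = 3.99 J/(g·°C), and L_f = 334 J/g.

Let T be the final temperature. ΣQ_i = 0:
ice -17.4→0 °C: 75.4×2.09×17.4 = 2742; melt ice: 75.4×334 = 25184; meltwater 0→T: 75.4×4.18×T = 315.17 T; seawater cools: 754×3.99×(T − 57.9) = 3008.5(T − 57.9)
3323.6 T = 174190 − 27926 = 146264
T ≈ 44.01 °C. Since T > 0 °C, the all-ice-melts assumption holds.

T_f ≈ 44.0 °C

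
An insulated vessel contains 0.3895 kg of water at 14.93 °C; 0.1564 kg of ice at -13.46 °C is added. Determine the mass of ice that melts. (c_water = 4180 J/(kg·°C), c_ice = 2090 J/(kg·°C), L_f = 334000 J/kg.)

m_melted ≈ 0.0596 kg

Cooling the water to 0 °C releases 0.3895×4180×14.93 = 24308 J.
Of that, 0.1564×2090×13.46 = 4399.8 J goes to bring the ice to 0 °C, leaving 19908 J.
Fully melting the ice requires m_ice L_f = 0.1564×334000 = 52238 J.
That's not enough to melt it all — equilibrium is at 0 °C with ice remaining.
m_melt = 19908 / L_f = 0.0596 kg.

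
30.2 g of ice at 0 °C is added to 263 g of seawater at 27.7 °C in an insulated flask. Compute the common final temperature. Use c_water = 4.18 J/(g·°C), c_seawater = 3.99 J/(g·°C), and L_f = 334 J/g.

T_f ≈ 16.1 °C

Heat gained plus heat lost sum to zero:
latent heat to melt: 30.2×334 = 10087; meltwater 0→T: 30.2×4.18×T = 126.24 T; seawater: 1049.4(T − 27.7)
1175.6 T = 29068 − 10087 = 18981
T ≈ 16.15 °C. Since T > 0 °C, the all-ice-melts assumption holds.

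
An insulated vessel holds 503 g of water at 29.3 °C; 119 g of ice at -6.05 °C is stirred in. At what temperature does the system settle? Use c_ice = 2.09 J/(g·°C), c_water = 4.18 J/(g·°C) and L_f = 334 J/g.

Heat gained plus heat lost sum to zero:
warm ice to 0 °C: 119·2.09·(0 − (-6.05)) = 1504.7
  latent heat to melt: 119·334 = 39746
  warm the meltwater: 497.42 T
  water: 2102.5(T − 29.3)
2600 T = 61604 − 41251 = 20354
T ≈ 7.83 °C — above 0 °C, consistent with complete melting.

T_f ≈ 7.8 °C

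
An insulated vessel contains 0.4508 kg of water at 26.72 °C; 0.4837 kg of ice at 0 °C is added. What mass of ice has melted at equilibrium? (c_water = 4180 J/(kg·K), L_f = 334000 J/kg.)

Cooling the water to 0 °C releases 0.4508×4180×26.72 = 50350 J.
To melt every bit of ice: 0.4837×334000 = 161556 J.
50350 J < 161556 J, so only part of the ice melts and the system sits at 0 °C.
m_melted×334000 = 50350  ⇒  m_melted ≈ 0.1507 kg.

m_melted ≈ 0.151 kg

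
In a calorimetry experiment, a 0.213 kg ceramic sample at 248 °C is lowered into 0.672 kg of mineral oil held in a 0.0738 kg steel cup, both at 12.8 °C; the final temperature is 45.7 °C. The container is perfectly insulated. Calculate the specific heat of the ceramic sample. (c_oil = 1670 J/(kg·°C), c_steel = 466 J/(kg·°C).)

c ≈ 883 J/(kg·°C)

Setting the total heat transfer to zero:
0.213×c×(45.7 − 248) + 0.672×1670×(45.7 − 12.8) + 0.0738×466×(45.7 − 12.8) = 0
-43.09 c = -38053
c = -38053/-43.09 ≈ 883.1 J/(kg·°C)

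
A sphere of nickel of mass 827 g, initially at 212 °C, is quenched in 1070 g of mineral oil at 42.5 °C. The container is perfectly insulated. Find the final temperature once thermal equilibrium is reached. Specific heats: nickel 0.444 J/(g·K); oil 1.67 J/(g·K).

T_f ≈ 71.4 °C

Let T be the final temperature. ΣQ_i = 0:
827×0.444×(T − 212) + 1070×1.67×(T − 42.5) = 0
2154.1 T = 153787
T = 153787/2154.1 ≈ 71.39 °C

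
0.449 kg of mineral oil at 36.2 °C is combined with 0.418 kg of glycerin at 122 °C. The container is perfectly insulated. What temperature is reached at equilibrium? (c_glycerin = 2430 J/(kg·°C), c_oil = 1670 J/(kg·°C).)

T_f ≈ 85.6 °C

|Q_glycerin| = |Q_oil|:
0.418*2430*(122 − T) = 0.449*1670*(T − 36.2)
1015.7(122 − T) = 749.83(T − 36.2)
1765.6 T = 151064  ⇒  T ≈ 85.56 °C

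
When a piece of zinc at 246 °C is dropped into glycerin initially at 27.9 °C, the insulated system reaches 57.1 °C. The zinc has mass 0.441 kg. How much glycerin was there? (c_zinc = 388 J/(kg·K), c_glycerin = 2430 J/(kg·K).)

m ≈ 0.456 kg

Taking heat into each body as positive, Σ m c ΔT = 0:
0.441·388·(57.1 − 246) + m·2430·(57.1 − 27.9) = 0
70956 m = 32322
m = 32322/70956 ≈ 0.4555 kg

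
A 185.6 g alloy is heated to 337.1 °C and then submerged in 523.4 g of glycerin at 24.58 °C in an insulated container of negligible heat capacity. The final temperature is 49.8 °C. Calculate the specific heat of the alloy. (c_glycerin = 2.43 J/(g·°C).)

c ≈ 0.602 J/(g·°C)

Heat gained plus heat lost sum to zero:
185.6·c·(49.8 − 337.1) + 523.4·2.43·(49.8 − 24.58) = 0
-53323 c = -32076
c = -32076/-53323 ≈ 0.6015 J/(g·°C)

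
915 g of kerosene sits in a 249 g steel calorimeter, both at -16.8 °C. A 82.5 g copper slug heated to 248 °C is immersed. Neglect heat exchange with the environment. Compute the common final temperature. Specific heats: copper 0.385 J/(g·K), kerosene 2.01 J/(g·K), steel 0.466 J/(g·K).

Net heat exchanged in the isolated system is zero:
82.5*0.385*(T − 248) + 915*2.01*(T − (-16.8)) + 249*0.466*(T − (-16.8)) = 0
1986.9 T = -24970
T = -24970 / 1986.9 = -12.6 °C

T_f ≈ -12.6 °C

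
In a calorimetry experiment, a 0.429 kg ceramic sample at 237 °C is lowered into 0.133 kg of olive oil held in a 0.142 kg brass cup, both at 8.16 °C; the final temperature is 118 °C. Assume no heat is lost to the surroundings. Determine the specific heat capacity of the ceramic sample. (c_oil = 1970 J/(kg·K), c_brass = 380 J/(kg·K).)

c ≈ 680 J/(kg·K)

Let T be the final temperature. ΣQ_i = 0:
0.429×c×(118 − 237) + 0.133×1970×(118 − 8.16) + 0.142×380×(118 − 8.16) = 0
-51.05 c = -34706
c = -34706/-51.05 ≈ 679.8 J/(kg·K)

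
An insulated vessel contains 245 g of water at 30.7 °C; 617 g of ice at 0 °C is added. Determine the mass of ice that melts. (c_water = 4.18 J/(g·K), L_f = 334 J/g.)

Cooling the water to 0 °C releases 245·4.18·30.7 = 31440 J.
Fully melting the ice requires m_ice L_f = 617·334 = 206078 J.
31440 J < 206078 J, so only part of the ice melts and the system sits at 0 °C.
Mass melted = 31440/334 ≈ 94.13 g.

m_melted ≈ 94.1 g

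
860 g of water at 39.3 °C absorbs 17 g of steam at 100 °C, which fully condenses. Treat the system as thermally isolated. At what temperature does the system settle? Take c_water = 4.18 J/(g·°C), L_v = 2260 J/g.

Energy conservation, ΣQ = 0:
condense steam: −17×2260 = −38420
  condensed water 100 °C→T: 71.06(T − 100)
  water warms: 860×4.18×(T − 39.3) = 3594.8(T − 39.3)
3665.9 T = 38420 + 7106 + 141276 = 186802
T ≈ 50.96 °C, under the boiling point, so the assumption holds.

T_f ≈ 51.0 °C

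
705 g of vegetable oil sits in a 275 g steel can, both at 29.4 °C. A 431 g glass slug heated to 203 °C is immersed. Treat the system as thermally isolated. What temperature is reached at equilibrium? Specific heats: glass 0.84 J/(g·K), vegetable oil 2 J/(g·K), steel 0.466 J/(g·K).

T_f ≈ 62.5 °C

T_f = Σ m_i c_i T_i / Σ m_i c_i:
T_f = (362.04·203 + 1410·29.4 + 128.15·29.4) / (362.04 + 1410 + 128.15)
    = 118716 / 1900.2 ≈ 62.48 °C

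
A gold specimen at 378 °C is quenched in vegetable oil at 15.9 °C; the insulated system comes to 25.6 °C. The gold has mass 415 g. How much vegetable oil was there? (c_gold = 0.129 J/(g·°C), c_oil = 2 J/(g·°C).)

m ≈ 972 g

Heat gained plus heat lost sum to zero:
415×0.129×(25.6 − 378) + m×2×(25.6 − 15.9) = 0
19.4 m = 18866
m = 18866/19.4 ≈ 972.5 g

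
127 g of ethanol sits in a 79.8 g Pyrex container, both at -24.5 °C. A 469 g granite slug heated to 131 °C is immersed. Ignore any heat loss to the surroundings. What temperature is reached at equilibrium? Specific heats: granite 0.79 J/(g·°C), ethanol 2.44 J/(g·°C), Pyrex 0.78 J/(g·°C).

T_f ≈ 53.1 °C

Let T be the final temperature. ΣQ_i = 0:
469·0.79·(T − 131) + 127·2.44·(T − (-24.5)) + 79.8·0.78·(T − (-24.5)) = 0
(370.51 + 309.88 + 62.24) T = 370.51·131 + 309.88·(-24.5) + 62.24·(-24.5)
T ≈ 53.08 °C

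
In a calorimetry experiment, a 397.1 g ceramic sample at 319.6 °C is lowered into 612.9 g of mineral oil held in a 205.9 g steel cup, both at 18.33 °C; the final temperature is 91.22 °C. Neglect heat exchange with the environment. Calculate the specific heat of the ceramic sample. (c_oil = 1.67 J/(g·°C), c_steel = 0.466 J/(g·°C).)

c ≈ 0.9 J/(g·°C)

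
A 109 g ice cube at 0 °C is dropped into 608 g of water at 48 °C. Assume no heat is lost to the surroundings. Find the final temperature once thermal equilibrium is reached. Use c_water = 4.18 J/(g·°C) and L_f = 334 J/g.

Energy conservation, ΣQ = 0:
fusion: m_ice L_f = 109×334 = 36406
  warm the meltwater: 455.62 T
  water: 2541.4(T − 48)
2997.1 T = 121989 − 36406 = 85583
T ≈ 28.56 °C. Since T > 0 °C, the all-ice-melts assumption holds.

T_f ≈ 28.6 °C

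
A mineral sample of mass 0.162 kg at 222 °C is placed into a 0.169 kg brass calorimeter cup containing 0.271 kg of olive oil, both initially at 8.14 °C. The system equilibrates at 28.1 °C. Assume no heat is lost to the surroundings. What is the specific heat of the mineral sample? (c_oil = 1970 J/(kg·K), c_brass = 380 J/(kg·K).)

Setting the total heat transfer to zero:
0.162·c·(28.1 − 222) + 0.271·1970·(28.1 − 8.14) + 0.169·380·(28.1 − 8.14) = 0
-31.41 c = -11938
c = -11938/-31.41 ≈ 380 J/(kg·K)

c ≈ 380 J/(kg·K)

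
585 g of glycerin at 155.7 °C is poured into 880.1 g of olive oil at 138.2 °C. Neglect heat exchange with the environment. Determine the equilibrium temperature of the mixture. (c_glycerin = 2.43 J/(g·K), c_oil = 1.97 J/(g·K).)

Conservation of energy gives ΣQ = 0:
585×2.43×(T − 155.7) + 880.1×1.97×(T − 138.2) = 0
1421.6(T − 155.7) + 1733.8(T − 138.2) = 0
3155.3 T = 460946
T ≈ 146.08 °C

T_f ≈ 146.1 °C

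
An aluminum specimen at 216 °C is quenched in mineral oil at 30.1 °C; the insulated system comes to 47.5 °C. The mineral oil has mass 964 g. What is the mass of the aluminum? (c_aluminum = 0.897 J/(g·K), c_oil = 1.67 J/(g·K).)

m ≈ 185 g

Heat lost by the aluminum = heat gained by the oil:
m·0.897·(216 − 47.5) = 964·1.67·(47.5 − 30.1)
151.14 m = 28012  ⇒  m ≈ 185.3 g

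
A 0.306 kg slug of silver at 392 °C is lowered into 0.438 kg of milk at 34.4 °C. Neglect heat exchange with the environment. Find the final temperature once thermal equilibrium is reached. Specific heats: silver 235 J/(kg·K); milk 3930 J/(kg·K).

With ΣQ=0 the equilibrium temperature is the m·c-weighted mean:
T_f = (71.91*392 + 1721.3*34.4) / (71.91 + 1721.3)
    = 87403 / 1793.2 ≈ 48.74 °C

T_f ≈ 48.7 °C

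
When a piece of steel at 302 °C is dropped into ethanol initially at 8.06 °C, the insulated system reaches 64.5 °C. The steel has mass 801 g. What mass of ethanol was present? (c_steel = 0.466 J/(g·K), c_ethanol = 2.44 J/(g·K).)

m ≈ 644 g

Let T be the final temperature. ΣQ_i = 0:
801×0.466×(64.5 − 302) + m×2.44×(64.5 − 8.06) = 0
137.71 m = 88651
m = 88651/137.71 ≈ 643.7 g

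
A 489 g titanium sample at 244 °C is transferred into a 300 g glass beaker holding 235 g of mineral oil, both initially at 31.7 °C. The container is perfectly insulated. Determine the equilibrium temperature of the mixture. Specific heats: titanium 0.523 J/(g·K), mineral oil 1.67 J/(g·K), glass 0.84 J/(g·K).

Net heat exchanged in the isolated system is zero:
489×0.523×(T − 244) + 235×1.67×(T − 31.7) + 300×0.84×(T − 31.7) = 0
(255.75 + 392.45 + 252) T = 255.75×244 + 392.45×31.7 + 252×31.7
T = 82831/900.2 ≈ 92.01 °C

T_f ≈ 92.0 °C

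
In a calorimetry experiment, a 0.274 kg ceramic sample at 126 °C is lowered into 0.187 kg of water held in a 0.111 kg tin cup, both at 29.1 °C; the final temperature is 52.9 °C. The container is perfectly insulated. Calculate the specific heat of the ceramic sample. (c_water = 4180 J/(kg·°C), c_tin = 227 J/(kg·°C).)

Setting the total heat transfer to zero:
0.274·c·(52.9 − 126) + 0.187·4180·(52.9 − 29.1) + 0.111·227·(52.9 − 29.1) = 0
-20.03 c = -19203
c = -19203/-20.03 ≈ 958.8 J/(kg·°C)

c ≈ 959 J/(kg·°C)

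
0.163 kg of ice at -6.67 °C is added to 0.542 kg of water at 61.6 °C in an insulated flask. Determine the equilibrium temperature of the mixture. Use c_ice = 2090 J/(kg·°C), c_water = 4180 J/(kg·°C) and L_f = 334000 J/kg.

T_f ≈ 28.1 °C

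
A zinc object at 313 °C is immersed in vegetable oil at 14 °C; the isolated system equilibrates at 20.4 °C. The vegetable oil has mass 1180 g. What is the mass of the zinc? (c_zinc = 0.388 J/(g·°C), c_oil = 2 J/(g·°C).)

m ≈ 133 g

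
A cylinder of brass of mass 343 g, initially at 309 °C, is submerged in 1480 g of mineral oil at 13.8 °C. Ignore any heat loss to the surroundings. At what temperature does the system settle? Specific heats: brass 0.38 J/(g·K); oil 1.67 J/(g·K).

T_f ≈ 28.6 °C

Let T be the final temperature. ΣQ_i = 0:
343·0.38·(T − 309) + 1480·1.67·(T − 13.8) = 0
2601.9 T = 74383
T = 74383/2601.9 ≈ 28.59 °C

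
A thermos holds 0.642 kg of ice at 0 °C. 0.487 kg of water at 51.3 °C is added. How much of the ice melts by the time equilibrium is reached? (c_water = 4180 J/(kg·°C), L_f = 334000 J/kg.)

Heat available from the water dropping to 0 °C: 0.487·4180·51.3 = 104429 J.
Melting all 0.642 kg of ice would need 0.642·334000 = 214428 J.
104429 J < 214428 J, so only part of the ice melts and the system sits at 0 °C.
m_melted·334000 = 104429  ⇒  m_melted ≈ 0.3127 kg.

m_melted ≈ 0.313 kg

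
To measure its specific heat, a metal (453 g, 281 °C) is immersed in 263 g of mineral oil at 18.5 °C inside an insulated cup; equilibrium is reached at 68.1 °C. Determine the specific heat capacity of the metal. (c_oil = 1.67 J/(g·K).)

c ≈ 0.226 J/(g·K)

Heat lost by the metal = heat gained by the oil:
453·c·(281 − 68.1) = 263·1.67·(68.1 − 18.5)
96444 c = 21785  ⇒  c ≈ 0.2259 J/(g·K)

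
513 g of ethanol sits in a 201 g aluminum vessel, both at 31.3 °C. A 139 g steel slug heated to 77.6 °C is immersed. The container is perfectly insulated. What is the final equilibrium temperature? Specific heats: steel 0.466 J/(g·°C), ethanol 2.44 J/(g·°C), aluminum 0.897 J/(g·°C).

Taking heat into each body as positive, Σ m c ΔT = 0:
139*0.466*(T − 77.6) + 513*2.44*(T − 31.3) + 201*0.897*(T − 31.3) = 0
64.77(T − 77.6) + 1251.7(T − 31.3) + 180.3(T − 31.3) = 0
(64.77 + 1251.7 + 180.3) T = 64.77*77.6 + 1251.7*31.3 + 180.3*31.3
T = 49849 / 1496.8 = 33.3 °C

T_f ≈ 33.3 °C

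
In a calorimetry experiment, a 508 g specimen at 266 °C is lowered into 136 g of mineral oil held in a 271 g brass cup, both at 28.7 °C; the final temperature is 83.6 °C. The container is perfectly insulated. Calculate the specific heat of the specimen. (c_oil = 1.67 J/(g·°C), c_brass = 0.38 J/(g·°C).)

c ≈ 0.196 J/(g·°C)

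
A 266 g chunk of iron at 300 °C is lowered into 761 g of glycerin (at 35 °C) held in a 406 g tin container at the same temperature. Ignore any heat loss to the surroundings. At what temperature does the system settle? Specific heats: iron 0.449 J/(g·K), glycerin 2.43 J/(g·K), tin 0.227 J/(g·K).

T_f ≈ 50.4 °C

Heat gained plus heat lost sum to zero:
266*0.449*(T − 300) + 761*2.43*(T − 35) + 406*0.227*(T − 35) = 0
2060.8 T = 103779
T = 103779 / 2060.8 = 50.4 °C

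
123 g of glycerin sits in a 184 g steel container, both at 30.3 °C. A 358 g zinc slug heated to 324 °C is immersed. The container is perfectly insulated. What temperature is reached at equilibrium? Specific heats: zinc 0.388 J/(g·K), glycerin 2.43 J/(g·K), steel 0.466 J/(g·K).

Energy conservation, ΣQ = 0:
358·0.388·(T − 324) + 123·2.43·(T − 30.3) + 184·0.466·(T − 30.3) = 0
523.54 T = 56659
T = 56659 / 523.54 = 108 °C

T_f ≈ 108.2 °C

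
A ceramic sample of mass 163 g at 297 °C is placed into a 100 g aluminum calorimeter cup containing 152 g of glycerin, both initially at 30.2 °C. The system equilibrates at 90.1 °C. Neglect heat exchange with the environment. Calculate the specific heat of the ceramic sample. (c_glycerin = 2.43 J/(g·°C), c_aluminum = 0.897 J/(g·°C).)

c ≈ 0.815 J/(g·°C)

Setting the total heat transfer to zero:
163×c×(90.1 − 297) + 152×2.43×(90.1 − 30.2) + 100×0.897×(90.1 − 30.2) = 0
-33725 c = -27498
c = -27498/-33725 ≈ 0.8154 J/(g·°C)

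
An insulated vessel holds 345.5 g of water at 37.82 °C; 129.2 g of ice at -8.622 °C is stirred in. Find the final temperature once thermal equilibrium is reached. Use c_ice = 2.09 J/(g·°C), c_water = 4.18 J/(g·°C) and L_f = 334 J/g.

Net heat exchanged in the isolated system is zero:
warm ice to 0 °C: 129.2×2.09×(0 − (-8.622)) = 2328.2; latent heat to melt: 129.2×334 = 43153; meltwater 0→T: 129.2×4.18×T = 540.06 T; water: 1444.2(T − 37.82)
1984.2 T = 54619 − 45481 = 9138.3
T ≈ 4.61 °C — above 0 °C, consistent with complete melting.

T_f ≈ 4.6 °C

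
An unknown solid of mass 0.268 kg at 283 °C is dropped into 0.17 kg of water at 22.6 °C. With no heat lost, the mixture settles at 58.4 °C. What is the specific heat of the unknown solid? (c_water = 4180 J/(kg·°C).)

c ≈ 423 J/(kg·°C)

m_s c (T_s − T_f) = m_water c_water (T_f − T_0):
0.268·c·(283 − 58.4) = 0.17·4180·(58.4 − 22.6)
60.19 c = 25439  ⇒  c ≈ 422.6 J/(kg·°C)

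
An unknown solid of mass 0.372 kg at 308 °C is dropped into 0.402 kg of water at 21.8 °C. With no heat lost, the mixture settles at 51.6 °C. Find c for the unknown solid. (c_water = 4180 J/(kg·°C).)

Heat lost by the unknown solid = heat gained by the water:
0.372×c×(308 − 51.6) = 0.402×4180×(51.6 − 21.8)
95.38 c = 50075  ⇒  c ≈ 525 J/(kg·°C)

c ≈ 525 J/(kg·°C)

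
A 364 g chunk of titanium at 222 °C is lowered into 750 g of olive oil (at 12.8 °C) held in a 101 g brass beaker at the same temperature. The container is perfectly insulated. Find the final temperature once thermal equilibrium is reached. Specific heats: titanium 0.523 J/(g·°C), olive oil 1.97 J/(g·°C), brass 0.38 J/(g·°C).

T_f ≈ 36.1 °C

Energy conservation, ΣQ = 0:
364×0.523×(T − 222) + 750×1.97×(T − 12.8) + 101×0.38×(T − 12.8) = 0
(190.37 + 1477.5 + 38.38) T = 190.37×222 + 1477.5×12.8 + 38.38×12.8
T = 61666/1706.3 ≈ 36.14 °C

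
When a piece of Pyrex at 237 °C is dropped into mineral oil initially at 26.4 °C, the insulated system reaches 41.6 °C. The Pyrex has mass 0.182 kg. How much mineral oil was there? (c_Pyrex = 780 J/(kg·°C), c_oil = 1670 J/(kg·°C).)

Heat lost by the Pyrex = heat gained by the oil:
0.182·780·(237 − 41.6) = m·1670·(41.6 − 26.4)
25384 m = 27739  ⇒  m ≈ 1.093 kg

m ≈ 1.09 kg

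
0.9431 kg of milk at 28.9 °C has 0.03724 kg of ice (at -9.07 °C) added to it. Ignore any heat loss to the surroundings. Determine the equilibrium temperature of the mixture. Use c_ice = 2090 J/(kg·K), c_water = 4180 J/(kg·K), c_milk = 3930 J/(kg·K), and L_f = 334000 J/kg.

T_f ≈ 24.3 °C

Let T be the final temperature. ΣQ_i = 0:
ice -9.07→0 °C: 0.03724·2090·9.07 = 705.93; fusion: m_ice L_f = 0.03724·334000 = 12438; meltwater 0→T: 0.03724·4180·T = 155.66 T; milk: 3706.4(T − 28.9)
3862 T = 107114 − 13144 = 93970
T ≈ 24.33 °C. Since T > 0 °C, the all-ice-melts assumption holds.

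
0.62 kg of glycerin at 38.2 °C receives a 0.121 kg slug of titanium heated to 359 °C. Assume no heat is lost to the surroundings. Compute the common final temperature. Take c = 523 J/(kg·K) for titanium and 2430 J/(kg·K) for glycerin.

T_f ≈ 51.1 °C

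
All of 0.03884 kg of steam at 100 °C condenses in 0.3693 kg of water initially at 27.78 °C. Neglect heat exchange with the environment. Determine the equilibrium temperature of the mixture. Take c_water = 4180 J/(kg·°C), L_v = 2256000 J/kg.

Let T be the final temperature. ΣQ_i = 0:
steam→water at 100 °C releases m L_v = 0.03884·2256000 = 87623
  condensate cools 100→T: 0.03884·4180·(T − 100) = 162.35(T − 100)
  original water: 1543.7(T − 27.78)
1706 T = 87623 + 16235 + 42883 = 146741
T ≈ 86.01 °C, under the boiling point, so the assumption holds.

T_f ≈ 86.0 °C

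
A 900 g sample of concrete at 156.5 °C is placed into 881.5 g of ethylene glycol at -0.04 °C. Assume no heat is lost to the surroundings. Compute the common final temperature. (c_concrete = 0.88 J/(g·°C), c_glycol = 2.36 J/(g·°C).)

T_f ≈ 43.1 °C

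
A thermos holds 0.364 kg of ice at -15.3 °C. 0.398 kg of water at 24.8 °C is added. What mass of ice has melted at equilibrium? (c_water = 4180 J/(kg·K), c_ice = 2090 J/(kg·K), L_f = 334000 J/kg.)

Heat available from the water dropping to 0 °C: 0.398·4180·24.8 = 41258 J.
Of that, 0.364·2090·15.3 = 11640 J goes to bring the ice to 0 °C, leaving 29619 J.
Melting all 0.364 kg of ice would need 0.364·334000 = 121576 J.
That's not enough to melt it all — equilibrium is at 0 °C with ice remaining.
Mass melted = 29619/334000 ≈ 0.08868 kg.

m_melted ≈ 0.0887 kg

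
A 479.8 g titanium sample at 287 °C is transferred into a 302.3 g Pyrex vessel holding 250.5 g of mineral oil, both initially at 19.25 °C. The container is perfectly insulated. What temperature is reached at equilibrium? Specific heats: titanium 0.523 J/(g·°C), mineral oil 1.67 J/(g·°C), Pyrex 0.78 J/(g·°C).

T_f ≈ 93.5 °C

With ΣQ=0 the equilibrium temperature is the m·c-weighted mean:
T_f = (250.94*287 + 418.33*19.25 + 235.79*19.25) / (250.94 + 418.33 + 235.79)
    = 84610 / 905.06 ≈ 93.49 °C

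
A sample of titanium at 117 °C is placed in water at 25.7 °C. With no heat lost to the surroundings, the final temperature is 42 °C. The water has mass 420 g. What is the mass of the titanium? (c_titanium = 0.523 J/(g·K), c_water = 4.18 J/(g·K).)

Heat lost by the titanium = heat gained by the water:
m×0.523×(117 − 42) = 420×4.18×(42 − 25.7)
39.23 m = 28616  ⇒  m ≈ 729.5 g

m ≈ 730 g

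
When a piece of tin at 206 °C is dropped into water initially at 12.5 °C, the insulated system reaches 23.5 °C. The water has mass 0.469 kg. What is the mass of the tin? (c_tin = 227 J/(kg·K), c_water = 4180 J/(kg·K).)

|Q_tin| = |Q_water|:
m×227×(206 − 23.5) = 0.469×4180×(23.5 − 12.5)
41428 m = 21565  ⇒  m ≈ 0.5205 kg

m ≈ 0.521 kg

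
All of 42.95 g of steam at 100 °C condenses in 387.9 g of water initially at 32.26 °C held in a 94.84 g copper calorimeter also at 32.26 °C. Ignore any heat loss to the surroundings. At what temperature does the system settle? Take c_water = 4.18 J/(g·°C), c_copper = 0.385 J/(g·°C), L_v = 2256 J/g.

Let T be the final temperature. ΣQ_i = 0:
steam→water at 100 °C releases m L_v = 42.95×2256 = 96895
  condensed water 100 °C→T: 179.53(T − 100)
  water warms: 387.9×4.18×(T − 32.26) = 1621.4(T − 32.26)
  cup: 36.51(T − 32.26)
1837.5 T = 96895 + 17953 + 53485 = 168333
T ≈ 91.61 °C, under the boiling point, so the assumption holds.

T_f ≈ 91.6 °C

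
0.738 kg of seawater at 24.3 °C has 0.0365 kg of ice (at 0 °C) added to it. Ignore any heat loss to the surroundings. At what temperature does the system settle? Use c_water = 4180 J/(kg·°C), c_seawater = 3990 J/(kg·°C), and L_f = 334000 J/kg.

T_f ≈ 19.2 °C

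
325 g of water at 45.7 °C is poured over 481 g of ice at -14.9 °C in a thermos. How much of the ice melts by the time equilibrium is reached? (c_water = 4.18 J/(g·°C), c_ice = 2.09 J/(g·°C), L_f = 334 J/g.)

m_melted ≈ 141 g

Water can give up m c ΔT = 325×4.18×45.7 = 62083 J before reaching 0 °C.
Of that, 481×2.09×14.9 = 14979 J goes to bring the ice to 0 °C, leaving 47105 J.
Fully melting the ice requires m_ice L_f = 481×334 = 160654 J.
That's not enough to melt it all — equilibrium is at 0 °C with ice remaining.
Mass melted = 47105/334 ≈ 141 g.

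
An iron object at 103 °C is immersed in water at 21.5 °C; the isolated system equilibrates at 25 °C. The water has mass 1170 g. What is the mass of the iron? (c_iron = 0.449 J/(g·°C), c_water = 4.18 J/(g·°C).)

m ≈ 489 g

Let T be the final temperature. ΣQ_i = 0:
m×0.449×(25 − 103) + 1170×4.18×(25 − 21.5) = 0
-35.02 m = -17117
m = -17117/-35.02 ≈ 488.8 g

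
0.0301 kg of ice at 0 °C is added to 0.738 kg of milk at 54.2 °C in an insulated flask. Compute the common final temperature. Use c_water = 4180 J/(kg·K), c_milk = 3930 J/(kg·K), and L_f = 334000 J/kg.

Sum of m c ΔT and latent-heat terms is zero:
latent heat to melt: 0.0301×334000 = 10053
  meltwater 0→T: 0.0301×4180×T = 125.82 T
  milk: 2900.3(T − 54.2)
3026.2 T = 157198 − 10053 = 147145
T ≈ 48.62 °C. Since T > 0 °C, the all-ice-melts assumption holds.

T_f ≈ 48.6 °C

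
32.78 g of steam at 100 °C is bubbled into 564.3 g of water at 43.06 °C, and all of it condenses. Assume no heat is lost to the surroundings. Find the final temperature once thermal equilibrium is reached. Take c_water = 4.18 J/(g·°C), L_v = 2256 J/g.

T_f ≈ 75.8 °C

Setting the total heat transfer to zero:
steam→water at 100 °C releases m L_v = 32.78×2256 = 73952
  condensed water 100 °C→T: 137.02(T − 100)
  original water: 2358.8(T − 43.06)
2495.8 T = 73952 + 13702 + 101569 = 189223
T ≈ 75.82 °C (< 100 °C, so full condensation is consistent).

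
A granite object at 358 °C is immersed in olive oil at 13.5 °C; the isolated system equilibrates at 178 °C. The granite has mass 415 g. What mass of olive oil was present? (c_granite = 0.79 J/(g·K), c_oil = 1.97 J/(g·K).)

m ≈ 182 g

|Q_granite| = |Q_oil|:
415·0.79·(358 − 178) = m·1.97·(178 − 13.5)
324.06 m = 59013  ⇒  m ≈ 182.1 g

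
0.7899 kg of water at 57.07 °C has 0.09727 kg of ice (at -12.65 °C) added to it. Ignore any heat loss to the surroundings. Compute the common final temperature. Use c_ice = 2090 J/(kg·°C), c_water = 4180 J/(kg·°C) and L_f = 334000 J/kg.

T_f ≈ 41.4 °C

Heat gained plus heat lost sum to zero:
ice -12.65→0 °C: 0.09727·2090·12.65 = 2571.7; fusion: m_ice L_f = 0.09727·334000 = 32488; meltwater 0→T: 0.09727·4180·T = 406.59 T; water: 3301.8(T − 57.07)
3708.4 T = 188433 − 35060 = 153373
T ≈ 41.36 °C. Since T > 0 °C, the all-ice-melts assumption holds.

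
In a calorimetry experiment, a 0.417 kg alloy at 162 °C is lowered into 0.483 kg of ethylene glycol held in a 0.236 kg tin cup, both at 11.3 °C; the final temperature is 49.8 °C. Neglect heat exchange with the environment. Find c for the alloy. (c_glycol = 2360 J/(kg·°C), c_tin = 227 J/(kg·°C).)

c ≈ 982 J/(kg·°C)

Setting the total heat transfer to zero:
0.417·c·(49.8 − 162) + 0.483·2360·(49.8 − 11.3) + 0.236·227·(49.8 − 11.3) = 0
-46.79 c = -45948
c = -45948/-46.79 ≈ 982.1 J/(kg·°C)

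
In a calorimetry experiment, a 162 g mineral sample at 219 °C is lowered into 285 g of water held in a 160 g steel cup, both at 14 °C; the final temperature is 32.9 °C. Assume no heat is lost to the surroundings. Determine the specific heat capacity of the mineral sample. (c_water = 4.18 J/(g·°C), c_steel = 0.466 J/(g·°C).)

c ≈ 0.794 J/(g·°C)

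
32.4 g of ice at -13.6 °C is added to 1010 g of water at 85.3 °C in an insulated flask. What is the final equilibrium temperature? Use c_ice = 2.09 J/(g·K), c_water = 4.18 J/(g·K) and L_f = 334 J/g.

T_f ≈ 80.0 °C

Sum of m c ΔT and latent-heat terms is zero:
ice -13.6→0 °C: 32.4·2.09·13.6 = 920.94; melt ice: 32.4·334 = 10822; warm the meltwater: 135.43 T; water cools: 1010·4.18·(T − 85.3) = 4221.8(T − 85.3)
4357.2 T = 360120 − 11743 = 348377
T ≈ 79.95 °C. Since T > 0 °C, the all-ice-melts assumption holds.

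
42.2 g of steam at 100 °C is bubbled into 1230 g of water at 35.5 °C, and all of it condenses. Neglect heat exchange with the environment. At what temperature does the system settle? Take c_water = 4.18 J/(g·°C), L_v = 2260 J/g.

Sum of m c ΔT and latent-heat terms is zero:
steam→water at 100 °C releases m L_v = 42.2×2260 = 95372
  condensed water 100 °C→T: 176.4(T − 100)
  original water: 5141.4(T − 35.5)
5317.8 T = 95372 + 17640 + 182520 = 295531
T ≈ 55.57 °C — below 100 °C, confirming all the steam condensed.

T_f ≈ 55.6 °C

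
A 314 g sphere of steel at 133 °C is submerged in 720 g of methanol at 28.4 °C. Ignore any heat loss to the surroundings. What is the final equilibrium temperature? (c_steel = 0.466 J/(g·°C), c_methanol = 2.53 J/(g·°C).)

T_f = Σ m_i c_i T_i / Σ m_i c_i:
T_f = (146.32*133 + 1821.6*28.4) / (146.32 + 1821.6)
    = 71195 / 1967.9 ≈ 36.18 °C

T_f ≈ 36.2 °C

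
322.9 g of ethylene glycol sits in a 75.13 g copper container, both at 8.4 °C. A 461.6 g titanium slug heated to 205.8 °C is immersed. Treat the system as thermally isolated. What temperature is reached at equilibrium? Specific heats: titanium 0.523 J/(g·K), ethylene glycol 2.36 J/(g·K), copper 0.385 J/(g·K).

Net heat exchanged in the isolated system is zero:
461.6*0.523*(T − 205.8) + 322.9*2.36*(T − 8.4) + 75.13*0.385*(T − 8.4) = 0
241.42(T − 205.8) + 762.04(T − 8.4) + 28.93(T − 8.4) = 0
(241.42 + 762.04 + 28.93) T = 241.42*205.8 + 762.04*8.4 + 28.93*8.4
T = 56328 / 1032.4 = 54.6 °C

T_f ≈ 54.6 °C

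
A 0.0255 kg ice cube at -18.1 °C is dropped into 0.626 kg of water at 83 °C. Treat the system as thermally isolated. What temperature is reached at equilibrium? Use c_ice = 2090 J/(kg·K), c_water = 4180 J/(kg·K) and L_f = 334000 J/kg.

Sum of m c ΔT and latent-heat terms is zero:
ice -18.1→0 °C: 0.0255×2090×18.1 = 964.64
  melt ice: 0.0255×334000 = 8517
  warm the meltwater: 106.59 T
  water: 2616.7(T − 83)
2723.3 T = 217184 − 9481.6 = 207703
T ≈ 76.27 °C — above 0 °C, consistent with complete melting.

T_f ≈ 76.3 °C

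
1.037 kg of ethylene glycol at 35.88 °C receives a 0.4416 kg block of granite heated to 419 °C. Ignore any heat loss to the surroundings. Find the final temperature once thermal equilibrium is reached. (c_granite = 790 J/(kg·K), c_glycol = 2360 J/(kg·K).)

T_f ≈ 83.7 °C

T_f is the heat-capacity-weighted average of the initial temperatures:
T_f = (348.86×419 + 2447.3×35.88) / (348.86 + 2447.3)
    = 233984 / 2796.2 ≈ 83.68 °C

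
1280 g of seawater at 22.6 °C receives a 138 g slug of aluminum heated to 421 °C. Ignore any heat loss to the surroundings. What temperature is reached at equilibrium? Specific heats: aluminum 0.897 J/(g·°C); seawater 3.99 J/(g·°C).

T_f ≈ 32.0 °C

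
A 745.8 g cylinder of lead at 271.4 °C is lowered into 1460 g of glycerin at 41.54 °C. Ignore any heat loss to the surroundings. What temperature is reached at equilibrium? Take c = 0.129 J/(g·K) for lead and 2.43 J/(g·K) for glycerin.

T_f ≈ 47.6 °C

Heat gained plus heat lost sum to zero:
745.8×0.129×(T − 271.4) + 1460×2.43×(T − 41.54) = 0
(96.21 + 3547.8) T = 96.21×271.4 + 3547.8×41.54
T ≈ 47.61 °C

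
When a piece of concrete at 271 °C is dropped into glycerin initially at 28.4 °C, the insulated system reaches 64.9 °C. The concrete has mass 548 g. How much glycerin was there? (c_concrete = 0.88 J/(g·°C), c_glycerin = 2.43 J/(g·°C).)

m ≈ 1120 g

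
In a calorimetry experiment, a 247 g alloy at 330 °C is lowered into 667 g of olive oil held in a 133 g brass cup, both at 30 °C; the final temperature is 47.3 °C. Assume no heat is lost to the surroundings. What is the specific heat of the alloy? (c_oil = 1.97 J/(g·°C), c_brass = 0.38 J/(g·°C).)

Net heat exchanged in the isolated system is zero:
247·c·(47.3 − 330) + 667·1.97·(47.3 − 30) + 133·0.38·(47.3 − 30) = 0
-69827 c = -23606
c = -23606/-69827 ≈ 0.3381 J/(g·°C)

c ≈ 0.338 J/(g·°C)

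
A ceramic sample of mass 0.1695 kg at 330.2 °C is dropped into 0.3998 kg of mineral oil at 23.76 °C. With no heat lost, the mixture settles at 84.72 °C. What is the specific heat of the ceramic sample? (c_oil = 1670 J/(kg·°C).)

c ≈ 978 J/(kg·°C)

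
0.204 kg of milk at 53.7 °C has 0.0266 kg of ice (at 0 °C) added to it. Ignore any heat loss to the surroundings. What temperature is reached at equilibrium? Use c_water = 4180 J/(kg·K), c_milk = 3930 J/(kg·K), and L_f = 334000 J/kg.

T_f ≈ 37.4 °C

Taking heat into each body as positive, Σ m c ΔT = 0:
melt ice: 0.0266·334000 = 8884.4
  warm the meltwater: 111.19 T
  milk: 801.72(T − 53.7)
912.91 T = 43052 − 8884.4 = 34168
T ≈ 37.43 °C (positive, so assuming full melt was valid).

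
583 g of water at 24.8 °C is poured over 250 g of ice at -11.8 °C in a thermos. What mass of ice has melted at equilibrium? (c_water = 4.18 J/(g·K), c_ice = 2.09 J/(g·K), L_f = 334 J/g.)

Heat available from the water dropping to 0 °C: 583·4.18·24.8 = 60436 J.
Warming the ice to 0 °C takes 250·2.09·11.8 = 6165.5 J, leaving 54271 J for melting.
To melt every bit of ice: 250·334 = 83500 J.
Since 54271 < 83500 J, not all the ice melts; equilibrium is at 0 °C.
Mass melted = 54271/334 ≈ 162.5 g.

m_melted ≈ 162 g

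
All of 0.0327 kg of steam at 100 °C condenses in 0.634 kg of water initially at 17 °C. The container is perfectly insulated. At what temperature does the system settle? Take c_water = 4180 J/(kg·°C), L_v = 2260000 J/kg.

Let T be the final temperature. ΣQ_i = 0:
latent heat released on condensation: 0.0327×2260000 = 73902
  condensate cools 100→T: 0.0327×4180×(T − 100) = 136.69(T − 100)
  water warms: 0.634×4180×(T − 17) = 2650.1(T − 17)
2786.8 T = 73902 + 13669 + 45052 = 132623
T ≈ 47.59 °C (< 100 °C, so full condensation is consistent).

T_f ≈ 47.6 °C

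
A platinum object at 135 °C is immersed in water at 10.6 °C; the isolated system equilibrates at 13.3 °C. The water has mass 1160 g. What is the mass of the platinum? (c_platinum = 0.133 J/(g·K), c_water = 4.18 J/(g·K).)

m ≈ 809 g

|Q_platinum| = |Q_water|:
m×0.133×(135 − 13.3) = 1160×4.18×(13.3 − 10.6)
16.19 m = 13092  ⇒  m ≈ 808.8 g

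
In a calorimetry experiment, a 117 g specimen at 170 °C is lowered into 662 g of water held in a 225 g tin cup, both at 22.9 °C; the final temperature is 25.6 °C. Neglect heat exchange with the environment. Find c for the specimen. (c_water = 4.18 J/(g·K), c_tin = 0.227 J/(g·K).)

Taking heat into each body as positive, Σ m c ΔT = 0:
117·c·(25.6 − 170) + 662·4.18·(25.6 − 22.9) + 225·0.227·(25.6 − 22.9) = 0
-16895 c = -7609.2
c = -7609.2/-16895 ≈ 0.4504 J/(g·K)

c ≈ 0.45 J/(g·K)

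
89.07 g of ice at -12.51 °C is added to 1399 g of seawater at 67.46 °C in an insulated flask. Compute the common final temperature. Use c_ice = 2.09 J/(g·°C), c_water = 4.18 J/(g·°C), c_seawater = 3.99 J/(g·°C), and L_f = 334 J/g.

Setting the total heat transfer to zero:
ice -12.51→0 °C: 89.07·2.09·12.51 = 2328.8
  melt ice: 89.07·334 = 29749
  meltwater 0→T: 89.07·4.18·T = 372.31 T
  seawater cools: 1399·3.99·(T − 67.46) = 5582(T − 67.46)
5954.3 T = 376562 − 32078 = 344484
T ≈ 57.85 °C. Since T > 0 °C, the all-ice-melts assumption holds.

T_f ≈ 57.9 °C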